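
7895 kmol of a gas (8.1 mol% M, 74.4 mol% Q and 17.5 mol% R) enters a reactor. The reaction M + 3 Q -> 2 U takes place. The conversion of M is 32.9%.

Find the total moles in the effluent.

M reacted = 0.329 × 639.5 = 210.4 kmol; ν_M = −1, so ξ = 210.4/1 = 210.4 kmol.
Outlet amounts (n = n₀ + ν ξ):
  M: 639.5 − 1(210.4) = 429.1
  Q: 5874 − 3(210.4) = 5243
  U: 0 + 2(210.4) = 420.8
  R: 1382 (inert)
Total out = 429.1 + 5243 + 420.8 + 1382 = 7474 kmol.

7470 kmol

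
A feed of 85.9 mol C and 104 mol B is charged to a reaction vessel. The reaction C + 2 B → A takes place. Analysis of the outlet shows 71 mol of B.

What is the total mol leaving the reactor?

For B: n = n₀ − 2ξ → 71 = 104 − 2ξ, giving ξ = 16.5 mol.
Outlet amounts (n = n₀ + ν ξ):
  C: 85.9 − 1(16.5) = 69.4
  B: 104 − 2(16.5) = 71
  A: 0 + 1(16.5) = 16.5
Total out = 69.4 + 71 + 16.5 = 156.9 mol.

157 mol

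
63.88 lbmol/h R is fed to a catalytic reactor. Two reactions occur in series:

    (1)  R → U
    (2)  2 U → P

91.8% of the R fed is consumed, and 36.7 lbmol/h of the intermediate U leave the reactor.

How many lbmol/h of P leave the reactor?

11 lbmol/h

Conversion of R: R consumed = 1ξ₁ = 0.918 × 63.88 → ξ₁ = 58.64 lbmol/h.
U balance: n_U = 0 + 1ξ₁ − 2ξ₂ = 36.7 → ξ₂ = (1·58.64 − 36.7)/2 = 10.97 lbmol/h.
Outlet amounts (n = n₀ + Σ ν·ξ):
  R: 63.88 − 1(58.64) = 5.238
  U: 0 + 1(58.64) − 2(10.97) = 36.7
  P: 0 + 1(10.97) = 10.97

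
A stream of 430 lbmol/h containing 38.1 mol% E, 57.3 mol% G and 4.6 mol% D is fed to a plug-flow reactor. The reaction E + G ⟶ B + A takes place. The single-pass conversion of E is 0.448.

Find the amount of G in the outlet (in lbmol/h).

173 lbmol/h

E reacted = 0.448 × 163.8 = 73.4 lbmol/h; ν_E = −1, so ξ = 73.4/1 = 73.4 lbmol/h.
Outlet amounts (n = n₀ + ν ξ):
  E: 163.8 − 1(73.4) = 90.43
  G: 246.4 − 1(73.4) = 173
  B: 0 + 1(73.4) = 73.4
  A: 0 + 1(73.4) = 73.4
  D: 19.78 (inert)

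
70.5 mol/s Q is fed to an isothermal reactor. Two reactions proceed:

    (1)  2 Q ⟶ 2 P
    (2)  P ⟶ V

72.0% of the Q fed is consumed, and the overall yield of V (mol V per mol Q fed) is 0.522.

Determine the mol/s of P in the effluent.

14 mol/s

Conversion of Q: Q consumed = 2ξ₁ = 0.72 × 70.5 → ξ₁ = 25.38 mol/s.
Yield of V: 1ξ₂ / 70.5 = 0.522 → ξ₂ = 36.8 mol/s.
Outlet amounts (n = n₀ + Σ ν·ξ):
  Q: 70.5 − 2(25.38) = 19.74
  P: 0 + 2(25.38) − 1(36.8) = 13.96
  V: 0 + 1(36.8) = 36.8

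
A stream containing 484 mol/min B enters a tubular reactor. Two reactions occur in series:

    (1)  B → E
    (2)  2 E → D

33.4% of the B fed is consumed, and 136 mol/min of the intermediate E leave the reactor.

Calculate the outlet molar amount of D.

Conversion of B: B consumed = 1ξ₁ = 0.334 × 484 → ξ₁ = 161.7 mol/min.
E balance: n_E = 0 + 1ξ₁ − 2ξ₂ = 136 → ξ₂ = (1·161.7 − 136)/2 = 12.83 mol/min.
Outlet amounts (n = n₀ + Σ ν·ξ):
  B: 484 − 1(161.7) = 322.3
  E: 0 + 1(161.7) − 2(12.83) = 136
  D: 0 + 1(12.83) = 12.83

12.8 mol/min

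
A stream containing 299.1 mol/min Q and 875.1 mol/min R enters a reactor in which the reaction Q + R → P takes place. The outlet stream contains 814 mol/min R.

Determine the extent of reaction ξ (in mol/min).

ξ = 61.1 mol/min

For R: n = n₀ − 1ξ → 814 = 875.1 − 1ξ, giving ξ = 61.1 mol/min.
Outlet amounts (n = n₀ + ν ξ):
  Q: 299.1 − 1(61.1) = 238
  R: 875.1 − 1(61.1) = 814
  P: 0 + 1(61.1) = 61.1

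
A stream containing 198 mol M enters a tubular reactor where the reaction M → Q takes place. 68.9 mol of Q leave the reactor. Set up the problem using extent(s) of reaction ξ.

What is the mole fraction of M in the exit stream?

For Q: n = n₀ + 1ξ → 68.9 = 0 + 1ξ, giving ξ = 68.9 mol.
Outlet amounts (n = n₀ + ν ξ):
  M: 198 − 1(68.9) = 129.1
  Q: 0 + 1(68.9) = 68.9
Total out = 198 mol; y_M = 129.1 / 198 = 0.652.

0.652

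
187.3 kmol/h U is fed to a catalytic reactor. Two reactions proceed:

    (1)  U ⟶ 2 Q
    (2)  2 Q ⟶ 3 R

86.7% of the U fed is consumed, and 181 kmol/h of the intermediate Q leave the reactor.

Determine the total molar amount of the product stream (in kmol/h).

422 kmol/h

Conversion of U: U consumed = 1ξ₁ = 0.867 × 187.3 → ξ₁ = 162.4 kmol/h.
Q balance: n_Q = 0 + 2ξ₁ − 2ξ₂ = 181 → ξ₂ = (2·162.4 − 181)/2 = 71.89 kmol/h.
Outlet amounts (n = n₀ + Σ ν·ξ):
  U: 187.3 − 1(162.4) = 24.91
  Q: 0 + 2(162.4) − 2(71.89) = 181
  R: 0 + 3(71.89) = 215.7
Total out = 24.91 + 181 + 215.7 = 421.6 kmol/h.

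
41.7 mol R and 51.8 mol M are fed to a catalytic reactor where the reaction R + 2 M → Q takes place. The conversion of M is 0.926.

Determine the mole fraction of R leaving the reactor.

0.389

M reacted = 0.926 × 51.8 = 47.97 mol; ν_M = −2, so ξ = 47.97/2 = 23.98 mol.
Outlet amounts (n = n₀ + ν ξ):
  R: 41.7 − 1(23.98) = 17.72
  M: 51.8 − 2(23.98) = 3.833
  Q: 0 + 1(23.98) = 23.98
Total out = 45.53 mol; y_R = 17.72 / 45.53 = 0.3891.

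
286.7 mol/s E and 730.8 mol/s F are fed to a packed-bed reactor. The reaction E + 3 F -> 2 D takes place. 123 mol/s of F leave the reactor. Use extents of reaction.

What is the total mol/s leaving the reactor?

612 mol/s

For F: n = n₀ − 3ξ → 123 = 730.8 − 3ξ, giving ξ = 202.6 mol/s.
Outlet amounts (n = n₀ + ν ξ):
  E: 286.7 − 1(202.6) = 84.1
  F: 730.8 − 3(202.6) = 123
  D: 0 + 2(202.6) = 405.2
Total out = 84.1 + 123 + 405.2 = 612.3 mol/s.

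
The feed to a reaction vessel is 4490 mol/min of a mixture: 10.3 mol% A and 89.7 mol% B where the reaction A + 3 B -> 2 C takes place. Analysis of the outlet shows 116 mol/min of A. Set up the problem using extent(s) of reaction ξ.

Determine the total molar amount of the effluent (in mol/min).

For A: n = n₀ − 1ξ → 116 = 462.5 − 1ξ, giving ξ = 346.5 mol/min.
Outlet amounts (n = n₀ + ν ξ):
  A: 462.5 − 1(346.5) = 116
  B: 4028 − 3(346.5) = 2988
  C: 0 + 2(346.5) = 692.9
Total out = 116 + 2988 + 692.9 = 3797 mol/min.

3800 mol/min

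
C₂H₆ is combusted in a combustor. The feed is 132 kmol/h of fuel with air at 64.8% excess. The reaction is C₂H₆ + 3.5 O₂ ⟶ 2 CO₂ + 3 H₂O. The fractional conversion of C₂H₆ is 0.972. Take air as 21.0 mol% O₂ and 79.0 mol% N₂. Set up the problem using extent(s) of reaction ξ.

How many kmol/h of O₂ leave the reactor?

312 kmol/h

Stoichiometric O₂ = 3.5 × 132 = 462 kmol/h; O₂ fed = 462 × 1.648 = 761.4 kmol/h.
N₂ fed = 761.4 × 79/21 = 2864 kmol/h.
Fuel reacted = 0.972 × 132 → ξ = 128.3 kmol/h.
Outlet (n = n₀ + ν ξ):
  C₂H₆: 132 − 1(128.3) = 3.696
  O₂: 761.4 − 3.5(128.3) = 312.3
  N₂: 2864 (inert)
  CO₂: 0 + 2(128.3) = 256.6
  H₂O: 0 + 3(128.3) = 384.9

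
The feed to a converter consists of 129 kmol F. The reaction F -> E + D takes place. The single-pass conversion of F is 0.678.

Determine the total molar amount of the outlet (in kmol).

F reacted = 0.678 × 129 = 87.46 kmol; ν_F = −1, so ξ = 87.46/1 = 87.46 kmol.
Outlet amounts (n = n₀ + ν ξ):
  F: 129 − 1(87.46) = 41.54
  E: 0 + 1(87.46) = 87.46
  D: 0 + 1(87.46) = 87.46
Total out = 41.54 + 87.46 + 87.46 = 216.5 kmol.

216 kmol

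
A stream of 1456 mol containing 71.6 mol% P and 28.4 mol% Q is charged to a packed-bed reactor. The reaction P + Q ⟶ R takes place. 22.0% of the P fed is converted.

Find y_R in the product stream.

P reacted = 0.22 × 1042 = 229.3 mol; ν_P = −1, so ξ = 229.3/1 = 229.3 mol.
Outlet amounts (n = n₀ + ν ξ):
  P: 1042 − 1(229.3) = 813.1
  Q: 413.5 − 1(229.3) = 184.2
  R: 0 + 1(229.3) = 229.3
Total out = 1227 mol; y_R = 229.3 / 1227 = 0.187.

0.187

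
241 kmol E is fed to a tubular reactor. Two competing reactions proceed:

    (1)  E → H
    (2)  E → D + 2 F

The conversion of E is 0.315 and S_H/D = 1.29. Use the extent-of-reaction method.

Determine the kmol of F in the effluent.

Conversion of E: E consumed = 0.315 × 241 = 75.92 kmol = 1ξ₁ + 1ξ₂.
Selectivity: 1ξ₁ / (1ξ₂) = 1.29 → ξ₁ = 1.29 ξ₂.
Substitute: (1·1.29 + 1) ξ₂ = 75.92 → ξ₂ = 33.15 kmol, ξ₁ = 42.76 kmol.
Outlet amounts (n = n₀ + Σ ν·ξ):
  E: 241 − 1(42.76) − 1(33.15) = 165.1
  H: 0 + 1(42.76) = 42.76
  D: 0 + 1(33.15) = 33.15
  F: 0 + 2(33.15) = 66.3

66.3 kmol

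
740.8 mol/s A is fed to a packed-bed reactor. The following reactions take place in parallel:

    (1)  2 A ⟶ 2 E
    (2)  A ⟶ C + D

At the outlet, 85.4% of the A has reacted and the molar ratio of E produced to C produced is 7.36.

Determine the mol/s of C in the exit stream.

75.7 mol/s

Conversion of A: A consumed = 0.854 × 740.8 = 632.6 mol/s = 2ξ₁ + 1ξ₂.
Selectivity: 2ξ₁ / (1ξ₂) = 7.36 → ξ₁ = 3.68 ξ₂.
Substitute: (2·3.68 + 1) ξ₂ = 632.6 → ξ₂ = 75.68 mol/s, ξ₁ = 278.5 mol/s.
Outlet amounts (n = n₀ + Σ ν·ξ):
  A: 740.8 − 2(278.5) − 1(75.68) = 108.2
  E: 0 + 2(278.5) = 557
  C: 0 + 1(75.68) = 75.68
  D: 0 + 1(75.68) = 75.68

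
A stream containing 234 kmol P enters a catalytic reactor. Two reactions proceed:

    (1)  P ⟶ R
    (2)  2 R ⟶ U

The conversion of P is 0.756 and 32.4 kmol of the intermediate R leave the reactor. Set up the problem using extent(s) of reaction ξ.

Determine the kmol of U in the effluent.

72.3 kmol

Conversion of P: P consumed = 1ξ₁ = 0.756 × 234 → ξ₁ = 176.9 kmol.
R balance: n_R = 0 + 1ξ₁ − 2ξ₂ = 32.4 → ξ₂ = (1·176.9 − 32.4)/2 = 72.25 kmol.
Outlet amounts (n = n₀ + Σ ν·ξ):
  P: 234 − 1(176.9) = 57.1
  R: 0 + 1(176.9) − 2(72.25) = 32.4
  U: 0 + 1(72.25) = 72.25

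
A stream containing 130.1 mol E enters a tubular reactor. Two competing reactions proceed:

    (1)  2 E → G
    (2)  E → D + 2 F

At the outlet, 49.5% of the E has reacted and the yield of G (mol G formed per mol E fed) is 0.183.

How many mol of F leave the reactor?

Yield of G: 1ξ₁ / 130.1 = 0.183 → ξ₁ = 23.81 mol.
Conversion of E: 2ξ₁ + 1ξ₂ = 0.495 × 130.1 = 64.4 → ξ₂ = 16.78 mol.
Outlet amounts (n = n₀ + Σ ν·ξ):
  E: 130.1 − 2(23.81) − 1(16.78) = 65.7
  G: 0 + 1(23.81) = 23.81
  D: 0 + 1(16.78) = 16.78
  F: 0 + 2(16.78) = 33.57

33.6 mol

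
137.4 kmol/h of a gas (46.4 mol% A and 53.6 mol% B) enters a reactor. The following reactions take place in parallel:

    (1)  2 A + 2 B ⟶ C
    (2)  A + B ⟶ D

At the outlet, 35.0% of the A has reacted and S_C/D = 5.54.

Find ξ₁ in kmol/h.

ξ₁ = 10.2 kmol/h

Conversion of A: A consumed = 0.35 × 63.75 = 22.31 kmol/h = 2ξ₁ + 1ξ₂.
Selectivity: 1ξ₁ / (1ξ₂) = 5.54 → ξ₁ = 5.54 ξ₂.
Substitute: (2·5.54 + 1) ξ₂ = 22.31 → ξ₂ = 1.847 kmol/h, ξ₁ = 10.23 kmol/h.
Outlet amounts (n = n₀ + Σ ν·ξ):
  A: 63.75 − 2(10.23) − 1(1.847) = 41.44
  B: 73.65 − 2(10.23) − 1(1.847) = 51.33
  C: 0 + 1(10.23) = 10.23
  D: 0 + 1(1.847) = 1.847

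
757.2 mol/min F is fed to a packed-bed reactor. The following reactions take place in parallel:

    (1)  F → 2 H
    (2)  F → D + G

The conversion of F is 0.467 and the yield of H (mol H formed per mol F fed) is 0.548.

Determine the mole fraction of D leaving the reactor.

Yield of H: 2ξ₁ / 757.2 = 0.548 → ξ₁ = 207.5 mol/min.
Conversion of F: 1ξ₁ + 1ξ₂ = 0.467 × 757.2 = 353.6 → ξ₂ = 146.1 mol/min.
Outlet amounts (n = n₀ + Σ ν·ξ):
  F: 757.2 − 1(207.5) − 1(146.1) = 403.6
  H: 0 + 2(207.5) = 414.9
  D: 0 + 1(146.1) = 146.1
  G: 0 + 1(146.1) = 146.1
Total out = 1111 mol/min; y_D = 146.1 / 1111 = 0.1316.

0.132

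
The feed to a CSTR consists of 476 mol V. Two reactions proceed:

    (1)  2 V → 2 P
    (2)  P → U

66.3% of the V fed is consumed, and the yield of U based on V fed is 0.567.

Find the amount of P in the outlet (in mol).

45.7 mol

Conversion of V: V consumed = 2ξ₁ = 0.663 × 476 → ξ₁ = 157.8 mol.
Yield of U: 1ξ₂ / 476 = 0.567 → ξ₂ = 269.9 mol.
Outlet amounts (n = n₀ + Σ ν·ξ):
  V: 476 − 2(157.8) = 160.4
  P: 0 + 2(157.8) − 1(269.9) = 45.7
  U: 0 + 1(269.9) = 269.9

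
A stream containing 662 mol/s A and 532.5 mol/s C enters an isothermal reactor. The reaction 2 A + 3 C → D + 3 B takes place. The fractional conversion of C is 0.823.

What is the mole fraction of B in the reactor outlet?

C reacted = 0.823 × 532.5 = 438.2 mol/s; ν_C = −3, so ξ = 438.2/3 = 146.1 mol/s.
Outlet amounts (n = n₀ + ν ξ):
  A: 662 − 2(146.1) = 369.8
  C: 532.5 − 3(146.1) = 94.25
  D: 0 + 1(146.1) = 146.1
  B: 0 + 3(146.1) = 438.2
Total out = 1048 mol/s; y_B = 438.2 / 1048 = 0.418.

0.418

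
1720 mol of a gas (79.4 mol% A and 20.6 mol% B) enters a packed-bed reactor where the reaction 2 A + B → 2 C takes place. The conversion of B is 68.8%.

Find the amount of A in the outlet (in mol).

B reacted = 0.688 × 354.3 = 243.8 mol; ν_B = −1, so ξ = 243.8/1 = 243.8 mol.
Outlet amounts (n = n₀ + ν ξ):
  A: 1366 − 2(243.8) = 878.1
  B: 354.3 − 1(243.8) = 110.5
  C: 0 + 2(243.8) = 487.5

878 mol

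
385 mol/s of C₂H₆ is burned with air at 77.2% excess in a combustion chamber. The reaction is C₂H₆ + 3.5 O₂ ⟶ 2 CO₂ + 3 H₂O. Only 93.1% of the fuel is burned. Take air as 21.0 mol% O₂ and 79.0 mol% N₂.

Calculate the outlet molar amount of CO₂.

Stoichiometric O₂ = 3.5 × 385 = 1348 mol/s; O₂ fed = 1348 × 1.772 = 2388 mol/s.
N₂ fed = 2388 × 79/21 = 8983 mol/s.
Fuel reacted = 0.931 × 385 → ξ = 358.4 mol/s.
Outlet (n = n₀ + ν ξ):
  C₂H₆: 385 − 1(358.4) = 26.56
  O₂: 2388 − 3.5(358.4) = 1133
  N₂: 8983 (inert)
  CO₂: 0 + 2(358.4) = 716.9
  H₂O: 0 + 3(358.4) = 1075

717 mol/s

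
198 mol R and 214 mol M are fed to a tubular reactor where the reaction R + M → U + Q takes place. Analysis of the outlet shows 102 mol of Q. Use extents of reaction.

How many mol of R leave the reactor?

96 mol

For Q: n = n₀ + 1ξ → 102 = 0 + 1ξ, giving ξ = 102 mol.
Outlet amounts (n = n₀ + ν ξ):
  R: 198 − 1(102) = 96
  M: 214 − 1(102) = 112
  U: 0 + 1(102) = 102
  Q: 0 + 1(102) = 102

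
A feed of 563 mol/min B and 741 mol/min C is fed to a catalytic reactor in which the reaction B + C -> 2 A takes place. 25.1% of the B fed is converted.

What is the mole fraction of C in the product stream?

B reacted = 0.251 × 563 = 141.3 mol/min; ν_B = −1, so ξ = 141.3/1 = 141.3 mol/min.
Outlet amounts (n = n₀ + ν ξ):
  B: 563 − 1(141.3) = 421.7
  C: 741 − 1(141.3) = 599.7
  A: 0 + 2(141.3) = 282.6
Total out = 1304 mol/min; y_C = 599.7 / 1304 = 0.4599.

0.46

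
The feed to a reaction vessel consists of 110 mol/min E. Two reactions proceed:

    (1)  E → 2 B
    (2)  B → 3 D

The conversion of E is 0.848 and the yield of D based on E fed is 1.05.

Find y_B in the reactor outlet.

0.528

Conversion of E: E consumed = 1ξ₁ = 0.848 × 110 → ξ₁ = 93.28 mol/min.
Yield of D: 3ξ₂ / 110 = 1.05 → ξ₂ = 38.5 mol/min.
Outlet amounts (n = n₀ + Σ ν·ξ):
  E: 110 − 1(93.28) = 16.72
  B: 0 + 2(93.28) − 1(38.5) = 148.1
  D: 0 + 3(38.5) = 115.5
Total out = 280.3 mol/min; y_B = 148.1 / 280.3 = 0.5283.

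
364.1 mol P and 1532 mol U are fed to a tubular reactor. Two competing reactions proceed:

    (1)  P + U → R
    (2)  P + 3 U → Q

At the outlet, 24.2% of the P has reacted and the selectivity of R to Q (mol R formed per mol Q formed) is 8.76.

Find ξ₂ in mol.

ξ₂ = 9.03 mol

Conversion of P: P consumed = 0.242 × 364.1 = 88.11 mol = 1ξ₁ + 1ξ₂.
Selectivity: 1ξ₁ / (1ξ₂) = 8.76 → ξ₁ = 8.76 ξ₂.
Substitute: (1·8.76 + 1) ξ₂ = 88.11 → ξ₂ = 9.028 mol, ξ₁ = 79.08 mol.
Outlet amounts (n = n₀ + Σ ν·ξ):
  P: 364.1 − 1(79.08) − 1(9.028) = 276
  U: 1532 − 1(79.08) − 3(9.028) = 1426
  R: 0 + 1(79.08) = 79.08
  Q: 0 + 1(9.028) = 9.028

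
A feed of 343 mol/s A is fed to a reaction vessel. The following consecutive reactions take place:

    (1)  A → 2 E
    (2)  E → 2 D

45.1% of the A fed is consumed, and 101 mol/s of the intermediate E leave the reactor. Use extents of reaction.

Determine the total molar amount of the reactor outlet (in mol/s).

706 mol/s

Conversion of A: A consumed = 1ξ₁ = 0.451 × 343 → ξ₁ = 154.7 mol/s.
E balance: n_E = 0 + 2ξ₁ − 1ξ₂ = 101 → ξ₂ = (2·154.7 − 101)/1 = 208.4 mol/s.
Outlet amounts (n = n₀ + Σ ν·ξ):
  A: 343 − 1(154.7) = 188.3
  E: 0 + 2(154.7) − 1(208.4) = 101
  D: 0 + 2(208.4) = 416.8
Total out = 188.3 + 101 + 416.8 = 706.1 mol/s.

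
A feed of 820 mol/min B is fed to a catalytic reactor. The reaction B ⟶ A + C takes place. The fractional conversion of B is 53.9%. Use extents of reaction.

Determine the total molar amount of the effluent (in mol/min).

1260 mol/min

B reacted = 0.539 × 820 = 442 mol/min; ν_B = −1, so ξ = 442/1 = 442 mol/min.
Outlet amounts (n = n₀ + ν ξ):
  B: 820 − 1(442) = 378
  A: 0 + 1(442) = 442
  C: 0 + 1(442) = 442
Total out = 378 + 442 + 442 = 1262 mol/min.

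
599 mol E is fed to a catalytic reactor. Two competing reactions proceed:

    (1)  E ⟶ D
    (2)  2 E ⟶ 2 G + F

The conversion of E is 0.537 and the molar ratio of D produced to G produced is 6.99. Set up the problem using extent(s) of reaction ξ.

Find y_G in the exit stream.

0.065

Conversion of E: E consumed = 0.537 × 599 = 321.7 mol = 1ξ₁ + 2ξ₂.
Selectivity: 1ξ₁ / (2ξ₂) = 6.99 → ξ₁ = 13.98 ξ₂.
Substitute: (1·13.98 + 2) ξ₂ = 321.7 → ξ₂ = 20.13 mol, ξ₁ = 281.4 mol.
Outlet amounts (n = n₀ + Σ ν·ξ):
  E: 599 − 1(281.4) − 2(20.13) = 277.3
  D: 0 + 1(281.4) = 281.4
  G: 0 + 2(20.13) = 40.26
  F: 0 + 1(20.13) = 20.13
Total out = 619.1 mol; y_G = 40.26 / 619.1 = 0.06502.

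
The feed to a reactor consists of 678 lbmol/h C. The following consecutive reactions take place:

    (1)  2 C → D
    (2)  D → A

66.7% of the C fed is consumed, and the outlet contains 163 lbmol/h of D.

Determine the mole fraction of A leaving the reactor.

0.14

Conversion of C: C consumed = 2ξ₁ = 0.667 × 678 → ξ₁ = 226.1 lbmol/h.
D balance: n_D = 0 + 1ξ₁ − 1ξ₂ = 163 → ξ₂ = (1·226.1 − 163)/1 = 63.11 lbmol/h.
Outlet amounts (n = n₀ + Σ ν·ξ):
  C: 678 − 2(226.1) = 225.8
  D: 0 + 1(226.1) − 1(63.11) = 163
  A: 0 + 1(63.11) = 63.11
Total out = 451.9 lbmol/h; y_A = 63.11 / 451.9 = 0.1397.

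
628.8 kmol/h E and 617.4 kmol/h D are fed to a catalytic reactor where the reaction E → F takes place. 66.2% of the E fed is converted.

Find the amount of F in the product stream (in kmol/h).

416 kmol/h

E reacted = 0.662 × 628.8 = 416.3 kmol/h; ν_E = −1, so ξ = 416.3/1 = 416.3 kmol/h.
Outlet amounts (n = n₀ + ν ξ):
  E: 628.8 − 1(416.3) = 212.5
  F: 0 + 1(416.3) = 416.3
  D: 617.4 (inert)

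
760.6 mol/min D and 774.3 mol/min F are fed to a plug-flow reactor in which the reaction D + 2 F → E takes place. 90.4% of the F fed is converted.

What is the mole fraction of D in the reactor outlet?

0.492

F reacted = 0.904 × 774.3 = 700 mol/min; ν_F = −2, so ξ = 700/2 = 350 mol/min.
Outlet amounts (n = n₀ + ν ξ):
  D: 760.6 − 1(350) = 410.6
  F: 774.3 − 2(350) = 74.33
  E: 0 + 1(350) = 350
Total out = 834.9 mol/min; y_D = 410.6 / 834.9 = 0.4918.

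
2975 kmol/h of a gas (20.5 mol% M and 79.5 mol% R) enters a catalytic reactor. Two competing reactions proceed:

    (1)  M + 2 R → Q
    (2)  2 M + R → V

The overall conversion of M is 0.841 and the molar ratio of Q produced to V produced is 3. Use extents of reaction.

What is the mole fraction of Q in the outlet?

0.143

Conversion of M: M consumed = 0.841 × 609.9 = 512.9 kmol/h = 1ξ₁ + 2ξ₂.
Selectivity: 1ξ₁ / (1ξ₂) = 3 → ξ₁ = 3 ξ₂.
Substitute: (1·3 + 2) ξ₂ = 512.9 → ξ₂ = 102.6 kmol/h, ξ₁ = 307.7 kmol/h.
Outlet amounts (n = n₀ + Σ ν·ξ):
  M: 609.9 − 1(307.7) − 2(102.6) = 96.97
  R: 2365 − 2(307.7) − 1(102.6) = 1647
  Q: 0 + 1(307.7) = 307.7
  V: 0 + 1(102.6) = 102.6
Total out = 2154 kmol/h; y_Q = 307.7 / 2154 = 0.1428.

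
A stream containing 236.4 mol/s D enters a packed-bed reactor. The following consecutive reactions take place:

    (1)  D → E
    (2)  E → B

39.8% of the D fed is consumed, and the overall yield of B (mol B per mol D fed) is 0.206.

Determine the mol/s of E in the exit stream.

Conversion of D: D consumed = 1ξ₁ = 0.398 × 236.4 → ξ₁ = 94.09 mol/s.
Yield of B: 1ξ₂ / 236.4 = 0.206 → ξ₂ = 48.7 mol/s.
Outlet amounts (n = n₀ + Σ ν·ξ):
  D: 236.4 − 1(94.09) = 142.3
  E: 0 + 1(94.09) − 1(48.7) = 45.39
  B: 0 + 1(48.7) = 48.7

45.4 mol/s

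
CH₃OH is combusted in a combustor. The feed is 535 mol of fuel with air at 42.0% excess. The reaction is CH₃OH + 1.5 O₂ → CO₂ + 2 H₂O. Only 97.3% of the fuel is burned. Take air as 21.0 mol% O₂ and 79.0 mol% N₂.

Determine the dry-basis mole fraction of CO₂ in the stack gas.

0.1

Stoichiometric O₂ = 1.5 × 535 = 802.5 mol; O₂ fed = 802.5 × 1.420 = 1140 mol.
N₂ fed = 1140 × 79/21 = 4287 mol.
Fuel reacted = 0.973 × 535 → ξ = 520.6 mol.
Outlet (n = n₀ + ν ξ):
  CH₃OH: 535 − 1(520.6) = 14.45
  O₂: 1140 − 1.5(520.6) = 358.7
  N₂: 4287 (inert)
  CO₂: 0 + 1(520.6) = 520.6
  H₂O: 0 + 2(520.6) = 1041
Dry total = 5181 mol; y_CO₂ (dry) = 520.6 / 5181 = 0.1005.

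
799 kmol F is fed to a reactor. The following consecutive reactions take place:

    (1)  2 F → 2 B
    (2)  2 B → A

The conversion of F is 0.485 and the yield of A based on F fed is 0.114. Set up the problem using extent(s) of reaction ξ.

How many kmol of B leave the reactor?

Conversion of F: F consumed = 2ξ₁ = 0.485 × 799 → ξ₁ = 193.8 kmol.
Yield of A: 1ξ₂ / 799 = 0.114 → ξ₂ = 91.09 kmol.
Outlet amounts (n = n₀ + Σ ν·ξ):
  F: 799 − 2(193.8) = 411.5
  B: 0 + 2(193.8) − 2(91.09) = 205.3
  A: 0 + 1(91.09) = 91.09

205 kmol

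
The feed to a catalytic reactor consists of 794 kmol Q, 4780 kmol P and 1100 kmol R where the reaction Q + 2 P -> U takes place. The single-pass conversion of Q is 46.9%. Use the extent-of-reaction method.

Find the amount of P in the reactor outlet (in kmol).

4040 kmol

Q reacted = 0.469 × 794 = 372.4 kmol; ν_Q = −1, so ξ = 372.4/1 = 372.4 kmol.
Outlet amounts (n = n₀ + ν ξ):
  Q: 794 − 1(372.4) = 421.6
  P: 4780 − 2(372.4) = 4035
  U: 0 + 1(372.4) = 372.4
  R: 1100 (inert)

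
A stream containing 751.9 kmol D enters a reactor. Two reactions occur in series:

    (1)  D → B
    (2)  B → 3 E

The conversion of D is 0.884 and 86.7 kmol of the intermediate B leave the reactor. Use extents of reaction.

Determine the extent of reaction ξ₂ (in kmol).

ξ₂ = 578 kmol

Conversion of D: D consumed = 1ξ₁ = 0.884 × 751.9 → ξ₁ = 664.7 kmol.
B balance: n_B = 0 + 1ξ₁ − 1ξ₂ = 86.7 → ξ₂ = (1·664.7 − 86.7)/1 = 578 kmol.
Outlet amounts (n = n₀ + Σ ν·ξ):
  D: 751.9 − 1(664.7) = 87.22
  B: 0 + 1(664.7) − 1(578) = 86.7
  E: 0 + 3(578) = 1734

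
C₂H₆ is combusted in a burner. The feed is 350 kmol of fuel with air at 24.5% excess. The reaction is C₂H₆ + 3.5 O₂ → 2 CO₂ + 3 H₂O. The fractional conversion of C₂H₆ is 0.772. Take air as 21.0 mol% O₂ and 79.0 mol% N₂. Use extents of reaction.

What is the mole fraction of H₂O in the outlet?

Stoichiometric O₂ = 3.5 × 350 = 1225 kmol; O₂ fed = 1225 × 1.245 = 1525 kmol.
N₂ fed = 1525 × 79/21 = 5737 kmol.
Fuel reacted = 0.772 × 350 → ξ = 270.2 kmol.
Outlet (n = n₀ + ν ξ):
  C₂H₆: 350 − 1(270.2) = 79.8
  O₂: 1525 − 3.5(270.2) = 579.4
  N₂: 5737 (inert)
  CO₂: 0 + 2(270.2) = 540.4
  H₂O: 0 + 3(270.2) = 810.6
Total out = 7748 kmol; y_H₂O = 810.6 / 7748 = 0.1046.

0.105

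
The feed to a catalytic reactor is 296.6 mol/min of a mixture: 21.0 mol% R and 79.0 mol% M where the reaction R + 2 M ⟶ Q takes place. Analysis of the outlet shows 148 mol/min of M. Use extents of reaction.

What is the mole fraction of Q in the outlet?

0.205

For M: n = n₀ − 2ξ → 148 = 234.3 − 2ξ, giving ξ = 43.16 mol/min.
Outlet amounts (n = n₀ + ν ξ):
  R: 62.29 − 1(43.16) = 19.13
  M: 234.3 − 2(43.16) = 148
  Q: 0 + 1(43.16) = 43.16
Total out = 210.3 mol/min; y_Q = 43.16 / 210.3 = 0.2052.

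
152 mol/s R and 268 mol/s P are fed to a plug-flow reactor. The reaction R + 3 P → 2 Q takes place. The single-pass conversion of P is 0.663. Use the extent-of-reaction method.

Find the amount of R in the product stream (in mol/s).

92.8 mol/s

P reacted = 0.663 × 268 = 177.7 mol/s; ν_P = −3, so ξ = 177.7/3 = 59.23 mol/s.
Outlet amounts (n = n₀ + ν ξ):
  R: 152 − 1(59.23) = 92.77
  P: 268 − 3(59.23) = 90.32
  Q: 0 + 2(59.23) = 118.5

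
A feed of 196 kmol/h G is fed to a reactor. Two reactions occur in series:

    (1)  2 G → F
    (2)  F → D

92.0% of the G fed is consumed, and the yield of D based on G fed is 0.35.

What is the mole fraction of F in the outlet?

Conversion of G: G consumed = 2ξ₁ = 0.92 × 196 → ξ₁ = 90.16 kmol/h.
Yield of D: 1ξ₂ / 196 = 0.35 → ξ₂ = 68.6 kmol/h.
Outlet amounts (n = n₀ + Σ ν·ξ):
  G: 196 − 2(90.16) = 15.68
  F: 0 + 1(90.16) − 1(68.6) = 21.56
  D: 0 + 1(68.6) = 68.6
Total out = 105.8 kmol/h; y_F = 21.56 / 105.8 = 0.2037.

0.204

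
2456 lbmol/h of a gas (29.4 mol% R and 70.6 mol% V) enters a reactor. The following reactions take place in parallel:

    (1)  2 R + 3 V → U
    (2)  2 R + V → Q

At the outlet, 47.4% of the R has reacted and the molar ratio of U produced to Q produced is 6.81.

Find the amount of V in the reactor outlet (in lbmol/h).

Conversion of R: R consumed = 0.474 × 722.1 = 342.3 lbmol/h = 2ξ₁ + 2ξ₂.
Selectivity: 1ξ₁ / (1ξ₂) = 6.81 → ξ₁ = 6.81 ξ₂.
Substitute: (2·6.81 + 2) ξ₂ = 342.3 → ξ₂ = 21.91 lbmol/h, ξ₁ = 149.2 lbmol/h.
Outlet amounts (n = n₀ + Σ ν·ξ):
  R: 722.1 − 2(149.2) − 2(21.91) = 379.8
  V: 1734 − 3(149.2) − 1(21.91) = 1264
  U: 0 + 1(149.2) = 149.2
  Q: 0 + 1(21.91) = 21.91

1260 lbmol/h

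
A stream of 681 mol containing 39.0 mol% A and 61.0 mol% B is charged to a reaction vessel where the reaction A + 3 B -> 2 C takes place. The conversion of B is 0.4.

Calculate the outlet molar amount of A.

210 mol

B reacted = 0.4 × 415.4 = 166.2 mol; ν_B = −3, so ξ = 166.2/3 = 55.39 mol.
Outlet amounts (n = n₀ + ν ξ):
  A: 265.6 − 1(55.39) = 210.2
  B: 415.4 − 3(55.39) = 249.2
  C: 0 + 2(55.39) = 110.8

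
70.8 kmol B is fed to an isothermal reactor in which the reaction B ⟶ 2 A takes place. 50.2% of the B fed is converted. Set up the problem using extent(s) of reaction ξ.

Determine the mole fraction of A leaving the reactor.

B reacted = 0.502 × 70.8 = 35.54 kmol; ν_B = −1, so ξ = 35.54/1 = 35.54 kmol.
Outlet amounts (n = n₀ + ν ξ):
  B: 70.8 − 1(35.54) = 35.26
  A: 0 + 2(35.54) = 71.08
Total out = 106.3 kmol; y_A = 71.08 / 106.3 = 0.6684.

0.668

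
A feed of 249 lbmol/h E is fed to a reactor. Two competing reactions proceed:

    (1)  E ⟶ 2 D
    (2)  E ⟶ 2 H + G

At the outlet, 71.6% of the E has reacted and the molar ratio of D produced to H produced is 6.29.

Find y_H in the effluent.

Conversion of E: E consumed = 0.716 × 249 = 178.3 lbmol/h = 1ξ₁ + 1ξ₂.
Selectivity: 2ξ₁ / (2ξ₂) = 6.29 → ξ₁ = 6.29 ξ₂.
Substitute: (1·6.29 + 1) ξ₂ = 178.3 → ξ₂ = 24.46 lbmol/h, ξ₁ = 153.8 lbmol/h.
Outlet amounts (n = n₀ + Σ ν·ξ):
  E: 249 − 1(153.8) − 1(24.46) = 70.72
  D: 0 + 2(153.8) = 307.7
  H: 0 + 2(24.46) = 48.91
  G: 0 + 1(24.46) = 24.46
Total out = 451.7 lbmol/h; y_H = 48.91 / 451.7 = 0.1083.

0.108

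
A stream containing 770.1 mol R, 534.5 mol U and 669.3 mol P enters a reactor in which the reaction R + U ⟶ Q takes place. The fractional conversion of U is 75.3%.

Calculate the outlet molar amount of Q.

402 mol

U reacted = 0.753 × 534.5 = 402.5 mol; ν_U = −1, so ξ = 402.5/1 = 402.5 mol.
Outlet amounts (n = n₀ + ν ξ):
  R: 770.1 − 1(402.5) = 367.6
  U: 534.5 − 1(402.5) = 132
  Q: 0 + 1(402.5) = 402.5
  P: 669.3 (inert)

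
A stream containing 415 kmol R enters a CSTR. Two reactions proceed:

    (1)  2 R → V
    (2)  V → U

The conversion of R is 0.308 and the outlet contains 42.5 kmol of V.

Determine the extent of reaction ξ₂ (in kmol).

Conversion of R: R consumed = 2ξ₁ = 0.308 × 415 → ξ₁ = 63.91 kmol.
V balance: n_V = 0 + 1ξ₁ − 1ξ₂ = 42.5 → ξ₂ = (1·63.91 − 42.5)/1 = 21.41 kmol.
Outlet amounts (n = n₀ + Σ ν·ξ):
  R: 415 − 2(63.91) = 287.2
  V: 0 + 1(63.91) − 1(21.41) = 42.5
  U: 0 + 1(21.41) = 21.41

ξ₂ = 21.4 kmol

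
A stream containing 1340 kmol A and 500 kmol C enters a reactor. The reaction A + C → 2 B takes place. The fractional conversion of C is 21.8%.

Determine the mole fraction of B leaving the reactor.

0.118

C reacted = 0.218 × 500 = 109 kmol; ν_C = −1, so ξ = 109/1 = 109 kmol.
Outlet amounts (n = n₀ + ν ξ):
  A: 1340 − 1(109) = 1231
  C: 500 − 1(109) = 391
  B: 0 + 2(109) = 218
Total out = 1840 kmol; y_B = 218 / 1840 = 0.1185.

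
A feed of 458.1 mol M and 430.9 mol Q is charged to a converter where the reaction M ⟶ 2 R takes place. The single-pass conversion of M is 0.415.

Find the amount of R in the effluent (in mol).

M reacted = 0.415 × 458.1 = 190.1 mol; ν_M = −1, so ξ = 190.1/1 = 190.1 mol.
Outlet amounts (n = n₀ + ν ξ):
  M: 458.1 − 1(190.1) = 268
  R: 0 + 2(190.1) = 380.2
  Q: 430.9 (inert)

380 mol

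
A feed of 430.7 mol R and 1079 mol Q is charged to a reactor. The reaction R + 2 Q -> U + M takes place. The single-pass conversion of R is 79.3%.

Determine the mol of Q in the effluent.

396 mol

R reacted = 0.793 × 430.7 = 341.5 mol; ν_R = −1, so ξ = 341.5/1 = 341.5 mol.
Outlet amounts (n = n₀ + ν ξ):
  R: 430.7 − 1(341.5) = 89.15
  Q: 1079 − 2(341.5) = 395.9
  U: 0 + 1(341.5) = 341.5
  M: 0 + 1(341.5) = 341.5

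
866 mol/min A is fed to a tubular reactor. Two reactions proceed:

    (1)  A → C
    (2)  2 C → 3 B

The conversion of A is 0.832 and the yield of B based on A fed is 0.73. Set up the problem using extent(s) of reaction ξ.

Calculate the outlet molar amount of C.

Conversion of A: A consumed = 1ξ₁ = 0.832 × 866 → ξ₁ = 720.5 mol/min.
Yield of B: 3ξ₂ / 866 = 0.73 → ξ₂ = 210.7 mol/min.
Outlet amounts (n = n₀ + Σ ν·ξ):
  A: 866 − 1(720.5) = 145.5
  C: 0 + 1(720.5) − 2(210.7) = 299.1
  B: 0 + 3(210.7) = 632.2

299 mol/min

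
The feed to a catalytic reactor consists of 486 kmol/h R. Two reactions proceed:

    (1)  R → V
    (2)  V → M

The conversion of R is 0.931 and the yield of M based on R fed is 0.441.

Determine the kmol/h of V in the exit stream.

Conversion of R: R consumed = 1ξ₁ = 0.931 × 486 → ξ₁ = 452.5 kmol/h.
Yield of M: 1ξ₂ / 486 = 0.441 → ξ₂ = 214.3 kmol/h.
Outlet amounts (n = n₀ + Σ ν·ξ):
  R: 486 − 1(452.5) = 33.53
  V: 0 + 1(452.5) − 1(214.3) = 238.1
  M: 0 + 1(214.3) = 214.3

238 kmol/h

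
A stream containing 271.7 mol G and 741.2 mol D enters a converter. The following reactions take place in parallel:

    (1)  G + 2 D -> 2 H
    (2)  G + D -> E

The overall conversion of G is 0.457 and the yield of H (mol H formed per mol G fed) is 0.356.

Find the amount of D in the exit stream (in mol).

569 mol

Yield of H: 2ξ₁ / 271.7 = 0.356 → ξ₁ = 48.36 mol.
Conversion of G: 1ξ₁ + 1ξ₂ = 0.457 × 271.7 = 124.2 → ξ₂ = 75.8 mol.
Outlet amounts (n = n₀ + Σ ν·ξ):
  G: 271.7 − 1(48.36) − 1(75.8) = 147.5
  D: 741.2 − 2(48.36) − 1(75.8) = 568.7
  H: 0 + 2(48.36) = 96.73
  E: 0 + 1(75.8) = 75.8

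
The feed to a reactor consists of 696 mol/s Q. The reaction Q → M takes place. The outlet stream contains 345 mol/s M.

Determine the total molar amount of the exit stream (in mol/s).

696 mol/s

For M: n = n₀ + 1ξ → 345 = 0 + 1ξ, giving ξ = 345 mol/s.
Outlet amounts (n = n₀ + ν ξ):
  Q: 696 − 1(345) = 351
  M: 0 + 1(345) = 345
Total out = 351 + 345 = 696 mol/s.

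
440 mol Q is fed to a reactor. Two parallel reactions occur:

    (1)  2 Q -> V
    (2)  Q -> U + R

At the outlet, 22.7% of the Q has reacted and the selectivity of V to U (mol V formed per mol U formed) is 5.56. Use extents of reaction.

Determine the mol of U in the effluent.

Conversion of Q: Q consumed = 0.227 × 440 = 99.88 mol = 2ξ₁ + 1ξ₂.
Selectivity: 1ξ₁ / (1ξ₂) = 5.56 → ξ₁ = 5.56 ξ₂.
Substitute: (2·5.56 + 1) ξ₂ = 99.88 → ξ₂ = 8.241 mol, ξ₁ = 45.82 mol.
Outlet amounts (n = n₀ + Σ ν·ξ):
  Q: 440 − 2(45.82) − 1(8.241) = 340.1
  V: 0 + 1(45.82) = 45.82
  U: 0 + 1(8.241) = 8.241
  R: 0 + 1(8.241) = 8.241

8.24 mol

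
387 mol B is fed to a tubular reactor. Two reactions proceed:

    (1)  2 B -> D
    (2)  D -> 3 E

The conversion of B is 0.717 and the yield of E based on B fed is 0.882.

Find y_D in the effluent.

Conversion of B: B consumed = 2ξ₁ = 0.717 × 387 → ξ₁ = 138.7 mol.
Yield of E: 3ξ₂ / 387 = 0.882 → ξ₂ = 113.8 mol.
Outlet amounts (n = n₀ + Σ ν·ξ):
  B: 387 − 2(138.7) = 109.5
  D: 0 + 1(138.7) − 1(113.8) = 24.96
  E: 0 + 3(113.8) = 341.3
Total out = 475.8 mol; y_D = 24.96 / 475.8 = 0.05246.

0.0525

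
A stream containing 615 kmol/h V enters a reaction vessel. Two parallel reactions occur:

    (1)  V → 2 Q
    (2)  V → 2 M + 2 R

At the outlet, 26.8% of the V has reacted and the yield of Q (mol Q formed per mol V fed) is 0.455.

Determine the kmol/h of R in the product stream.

49.8 kmol/h

Yield of Q: 2ξ₁ / 615 = 0.455 → ξ₁ = 139.9 kmol/h.
Conversion of V: 1ξ₁ + 1ξ₂ = 0.268 × 615 = 164.8 → ξ₂ = 24.91 kmol/h.
Outlet amounts (n = n₀ + Σ ν·ξ):
  V: 615 − 1(139.9) − 1(24.91) = 450.2
  Q: 0 + 2(139.9) = 279.8
  M: 0 + 2(24.91) = 49.82
  R: 0 + 2(24.91) = 49.82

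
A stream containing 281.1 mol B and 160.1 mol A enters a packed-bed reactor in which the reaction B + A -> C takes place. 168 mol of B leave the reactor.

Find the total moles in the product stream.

328 mol

For B: n = n₀ − 1ξ → 168 = 281.1 − 1ξ, giving ξ = 113.1 mol.
Outlet amounts (n = n₀ + ν ξ):
  B: 281.1 − 1(113.1) = 168
  A: 160.1 − 1(113.1) = 47
  C: 0 + 1(113.1) = 113.1
Total out = 168 + 47 + 113.1 = 328.1 mol.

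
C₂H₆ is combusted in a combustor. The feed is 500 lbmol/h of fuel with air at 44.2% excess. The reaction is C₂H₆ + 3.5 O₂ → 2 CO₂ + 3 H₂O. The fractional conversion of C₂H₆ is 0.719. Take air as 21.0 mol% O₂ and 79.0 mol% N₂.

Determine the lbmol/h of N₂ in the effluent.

Stoichiometric O₂ = 3.5 × 500 = 1750 lbmol/h; O₂ fed = 1750 × 1.442 = 2524 lbmol/h.
N₂ fed = 2524 × 79/21 = 9493 lbmol/h.
Fuel reacted = 0.719 × 500 → ξ = 359.5 lbmol/h.
Outlet (n = n₀ + ν ξ):
  C₂H₆: 500 − 1(359.5) = 140.5
  O₂: 2524 − 3.5(359.5) = 1265
  N₂: 9493 (inert)
  CO₂: 0 + 2(359.5) = 719
  H₂O: 0 + 3(359.5) = 1078

9490 lbmol/h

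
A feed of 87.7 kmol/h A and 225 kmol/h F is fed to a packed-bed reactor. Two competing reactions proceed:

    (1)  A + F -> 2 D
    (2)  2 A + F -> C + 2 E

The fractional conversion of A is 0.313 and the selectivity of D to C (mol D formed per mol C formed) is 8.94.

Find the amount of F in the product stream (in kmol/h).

Conversion of A: A consumed = 0.313 × 87.7 = 27.45 kmol/h = 1ξ₁ + 2ξ₂.
Selectivity: 2ξ₁ / (1ξ₂) = 8.94 → ξ₁ = 4.47 ξ₂.
Substitute: (1·4.47 + 2) ξ₂ = 27.45 → ξ₂ = 4.243 kmol/h, ξ₁ = 18.96 kmol/h.
Outlet amounts (n = n₀ + Σ ν·ξ):
  A: 87.7 − 1(18.96) − 2(4.243) = 60.25
  F: 225 − 1(18.96) − 1(4.243) = 201.8
  D: 0 + 2(18.96) = 37.93
  C: 0 + 1(4.243) = 4.243
  E: 0 + 2(4.243) = 8.485

202 kmol/h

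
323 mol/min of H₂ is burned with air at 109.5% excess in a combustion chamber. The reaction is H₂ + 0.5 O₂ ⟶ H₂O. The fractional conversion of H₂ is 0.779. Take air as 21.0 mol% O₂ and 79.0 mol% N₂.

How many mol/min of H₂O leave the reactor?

252 mol/min

Stoichiometric O₂ = 0.5 × 323 = 161.5 mol/min; O₂ fed = 161.5 × 2.095 = 338.3 mol/min.
N₂ fed = 338.3 × 79/21 = 1273 mol/min.
Fuel reacted = 0.779 × 323 → ξ = 251.6 mol/min.
Outlet (n = n₀ + ν ξ):
  H₂: 323 − 1(251.6) = 71.38
  O₂: 338.3 − 0.5(251.6) = 212.5
  N₂: 1273 (inert)
  H₂O: 0 + 1(251.6) = 251.6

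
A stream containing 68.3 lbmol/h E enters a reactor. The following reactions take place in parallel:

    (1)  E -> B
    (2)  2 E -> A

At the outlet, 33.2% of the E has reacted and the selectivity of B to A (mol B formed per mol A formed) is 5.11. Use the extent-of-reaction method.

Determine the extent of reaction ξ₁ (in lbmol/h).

Conversion of E: E consumed = 0.332 × 68.3 = 22.68 lbmol/h = 1ξ₁ + 2ξ₂.
Selectivity: 1ξ₁ / (1ξ₂) = 5.11 → ξ₁ = 5.11 ξ₂.
Substitute: (1·5.11 + 2) ξ₂ = 22.68 → ξ₂ = 3.189 lbmol/h, ξ₁ = 16.3 lbmol/h.
Outlet amounts (n = n₀ + Σ ν·ξ):
  E: 68.3 − 1(16.3) − 2(3.189) = 45.62
  B: 0 + 1(16.3) = 16.3
  A: 0 + 1(3.189) = 3.189

ξ₁ = 16.3 lbmol/h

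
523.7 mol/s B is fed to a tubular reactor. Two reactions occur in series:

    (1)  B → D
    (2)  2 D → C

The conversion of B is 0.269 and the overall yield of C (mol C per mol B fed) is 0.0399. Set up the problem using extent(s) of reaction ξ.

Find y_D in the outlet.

Conversion of B: B consumed = 1ξ₁ = 0.269 × 523.7 → ξ₁ = 140.9 mol/s.
Yield of C: 1ξ₂ / 523.7 = 0.0399 → ξ₂ = 20.9 mol/s.
Outlet amounts (n = n₀ + Σ ν·ξ):
  B: 523.7 − 1(140.9) = 382.8
  D: 0 + 1(140.9) − 2(20.9) = 99.08
  C: 0 + 1(20.9) = 20.9
Total out = 502.8 mol/s; y_D = 99.08 / 502.8 = 0.1971.

0.197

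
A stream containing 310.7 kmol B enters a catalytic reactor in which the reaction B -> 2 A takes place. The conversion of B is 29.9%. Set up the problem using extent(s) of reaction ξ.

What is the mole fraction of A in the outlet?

B reacted = 0.299 × 310.7 = 92.9 kmol; ν_B = −1, so ξ = 92.9/1 = 92.9 kmol.
Outlet amounts (n = n₀ + ν ξ):
  B: 310.7 − 1(92.9) = 217.8
  A: 0 + 2(92.9) = 185.8
Total out = 403.6 kmol; y_A = 185.8 / 403.6 = 0.4604.

0.46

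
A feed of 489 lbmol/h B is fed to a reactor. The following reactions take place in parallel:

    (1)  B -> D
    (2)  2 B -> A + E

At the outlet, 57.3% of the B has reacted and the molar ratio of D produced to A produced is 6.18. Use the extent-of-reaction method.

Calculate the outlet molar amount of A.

34.3 lbmol/h

Conversion of B: B consumed = 0.573 × 489 = 280.2 lbmol/h = 1ξ₁ + 2ξ₂.
Selectivity: 1ξ₁ / (1ξ₂) = 6.18 → ξ₁ = 6.18 ξ₂.
Substitute: (1·6.18 + 2) ξ₂ = 280.2 → ξ₂ = 34.25 lbmol/h, ξ₁ = 211.7 lbmol/h.
Outlet amounts (n = n₀ + Σ ν·ξ):
  B: 489 − 1(211.7) − 2(34.25) = 208.8
  D: 0 + 1(211.7) = 211.7
  A: 0 + 1(34.25) = 34.25
  E: 0 + 1(34.25) = 34.25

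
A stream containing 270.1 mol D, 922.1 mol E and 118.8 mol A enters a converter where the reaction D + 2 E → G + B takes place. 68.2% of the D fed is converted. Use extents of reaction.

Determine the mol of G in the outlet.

184 mol

D reacted = 0.682 × 270.1 = 184.2 mol; ν_D = −1, so ξ = 184.2/1 = 184.2 mol.
Outlet amounts (n = n₀ + ν ξ):
  D: 270.1 − 1(184.2) = 85.89
  E: 922.1 − 2(184.2) = 553.7
  G: 0 + 1(184.2) = 184.2
  B: 0 + 1(184.2) = 184.2
  A: 118.8 (inert)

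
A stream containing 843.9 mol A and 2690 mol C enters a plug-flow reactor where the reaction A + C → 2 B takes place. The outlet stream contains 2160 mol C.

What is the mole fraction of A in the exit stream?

0.0888

For C: n = n₀ − 1ξ → 2160 = 2690 − 1ξ, giving ξ = 530 mol.
Outlet amounts (n = n₀ + ν ξ):
  A: 843.9 − 1(530) = 313.9
  C: 2690 − 1(530) = 2160
  B: 0 + 2(530) = 1060
Total out = 3534 mol; y_A = 313.9 / 3534 = 0.08883.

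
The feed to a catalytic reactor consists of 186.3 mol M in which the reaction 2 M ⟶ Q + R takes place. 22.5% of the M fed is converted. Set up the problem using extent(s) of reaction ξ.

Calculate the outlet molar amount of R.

M reacted = 0.225 × 186.3 = 41.92 mol; ν_M = −2, so ξ = 41.92/2 = 20.96 mol.
Outlet amounts (n = n₀ + ν ξ):
  M: 186.3 − 2(20.96) = 144.4
  Q: 0 + 1(20.96) = 20.96
  R: 0 + 1(20.96) = 20.96

21 mol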